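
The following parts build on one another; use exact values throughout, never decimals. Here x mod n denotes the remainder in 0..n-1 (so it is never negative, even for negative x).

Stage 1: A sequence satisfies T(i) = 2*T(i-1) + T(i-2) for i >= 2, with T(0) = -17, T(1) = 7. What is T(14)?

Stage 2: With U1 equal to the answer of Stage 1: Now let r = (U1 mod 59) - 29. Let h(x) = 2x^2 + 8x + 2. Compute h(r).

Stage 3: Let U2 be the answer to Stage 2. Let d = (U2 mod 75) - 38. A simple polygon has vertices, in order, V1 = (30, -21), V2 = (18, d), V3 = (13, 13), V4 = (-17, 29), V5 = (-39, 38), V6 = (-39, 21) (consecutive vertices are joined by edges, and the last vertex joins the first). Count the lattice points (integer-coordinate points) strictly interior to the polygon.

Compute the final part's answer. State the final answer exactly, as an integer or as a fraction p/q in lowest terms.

1168

Stage 1: T(2) = 2*(7) + 1*(-17) = -3; iterating: T(2)=-3, T(3)=1, T(4)=-1, T(5)=-1, T(6)=-3, T(7)=-7, T(8)=-17, T(9)=-41, T(10)=-99, T(11)=-239, T(12)=-577, T(13)=-1393, T(14)=-3363; answer -3363
Stage 2: U1 = -3363; r = -29; 2*(-29)^2 + 8*(-29)^1 + 2 = (1682) + (-232) + (2) = 1452; answer 1452
Stage 3: U2 = 1452; d = -11; cross terms: (30*-11 - 18*-21)=48, (18*13 - 13*-11)=377, (13*29 - -17*13)=598, (-17*38 - -39*29)=485, (-39*21 - -39*38)=663, (-39*-21 - 30*21)=189; twice the area = |2360| = 2360; area = 1180; boundary points = 2 + 1 + 2 + 1 + 17 + 3 = 26; strictly interior points = area - boundary/2 + 1 = 1168; answer 1168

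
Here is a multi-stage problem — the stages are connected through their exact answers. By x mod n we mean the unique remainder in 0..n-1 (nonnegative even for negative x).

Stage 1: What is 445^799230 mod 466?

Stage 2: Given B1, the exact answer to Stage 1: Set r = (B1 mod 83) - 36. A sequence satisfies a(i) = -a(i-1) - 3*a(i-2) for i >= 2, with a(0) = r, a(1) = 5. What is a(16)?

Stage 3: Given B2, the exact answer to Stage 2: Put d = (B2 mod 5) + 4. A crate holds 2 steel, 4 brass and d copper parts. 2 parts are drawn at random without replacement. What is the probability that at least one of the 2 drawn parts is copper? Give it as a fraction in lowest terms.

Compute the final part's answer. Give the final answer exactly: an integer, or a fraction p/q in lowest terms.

Stage 1: squarings mod 466: 445^1=445, 445^2=441, 445^4=159, 445^8=117, 445^16=175, 445^32=335, 445^64=385, 445^128=37, 445^256=437, 445^512=375, 445^1024=359, 445^2048=265, 445^4096=325, 445^8192=309, 445^16384=417, 445^32768=71, 445^65536=381, 445^131072=235, 445^262144=237, 445^524288=249; 445^799230 = 445^2 * 445^4 * 445^8 * 445^16 * 445^32 * 445^64 * 445^128 * 445^256 * 445^4096 * 445^8192 * 445^262144 * 445^524288 = 177 (mod 466); answer 177
Stage 2: B1 = 177; r = -25; a(2) = -1*(5) - 3*(-25) = 70; iterating: a(2)=70, a(3)=-85, a(4)=-125, a(5)=380, a(6)=-5, a(7)=-1135, a(8)=1150, a(9)=2255, a(10)=-5705, a(11)=-1060, a(12)=18175, a(13)=-14995, a(14)=-39530, a(15)=84515, a(16)=34075; answer 34075
Stage 3: B2 = 34075; d = 4; total draws C(10,2) = 45; complement C(6,2) = 15; favorable 45 - 15 = 30; P = 2/3; answer 2/3

2/3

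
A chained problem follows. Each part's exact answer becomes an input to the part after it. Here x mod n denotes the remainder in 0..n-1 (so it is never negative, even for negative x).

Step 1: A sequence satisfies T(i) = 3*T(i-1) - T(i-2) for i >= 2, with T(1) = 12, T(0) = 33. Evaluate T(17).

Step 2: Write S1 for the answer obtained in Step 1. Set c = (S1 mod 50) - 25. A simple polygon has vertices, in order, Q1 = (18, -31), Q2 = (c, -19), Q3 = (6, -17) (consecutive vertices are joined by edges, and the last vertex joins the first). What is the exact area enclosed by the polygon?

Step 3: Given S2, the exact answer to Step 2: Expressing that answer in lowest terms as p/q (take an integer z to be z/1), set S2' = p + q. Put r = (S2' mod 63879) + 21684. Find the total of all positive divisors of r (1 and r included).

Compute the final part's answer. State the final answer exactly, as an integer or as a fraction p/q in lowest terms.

26148

Step 1: T(2) = 3*(12) - 1*(33) = 3; iterating: T(2)=3, T(3)=-3, T(4)=-12, T(5)=-33, T(6)=-87, T(7)=-228, T(8)=-597, T(9)=-1563, T(10)=-4092, T(11)=-10713, T(12)=-28047, T(13)=-73428, T(14)=-192237, T(15)=-503283, T(16)=-1317612, T(17)=-3449553; answer -3449553
Step 2: S1 = -3449553; c = 22; cross terms: (18*-19 - 22*-31)=340, (22*-17 - 6*-19)=-260, (6*-31 - 18*-17)=120; twice the area = |200| = 200; area = 100; answer 100
Step 3: S2 = 100; threaded value p + q = 101; r = 21785; 21785 = 5 * 4357; sigma = (1 + 5) * (1 + 4357) = 6 * 4358 = 26148; answer 26148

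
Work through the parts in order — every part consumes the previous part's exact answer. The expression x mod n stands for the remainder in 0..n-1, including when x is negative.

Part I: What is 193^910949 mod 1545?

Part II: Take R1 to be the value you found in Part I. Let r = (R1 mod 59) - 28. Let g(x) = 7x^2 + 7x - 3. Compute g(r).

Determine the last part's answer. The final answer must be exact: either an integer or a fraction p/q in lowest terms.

Part I: squarings mod 1545: 193^1=193, 193^2=169, 193^4=751, 193^8=76, 193^16=1141, 193^32=991, 193^64=1006, 193^128=61, 193^256=631, 193^512=1096, 193^1024=751, 193^2048=76, 193^4096=1141, 193^8192=991, 193^16384=1006, 193^32768=61, 193^65536=631, 193^131072=1096, 193^262144=751, 193^524288=76; 193^910949 = 193^1 * 193^4 * 193^32 * 193^64 * 193^512 * 193^1024 * 193^8192 * 193^16384 * 193^32768 * 193^65536 * 193^262144 * 193^524288 = 73 (mod 1545); answer 73
Part II: R1 = 73; r = -14; 7*(-14)^2 + 7*(-14)^1 - 3 = (1372) + (-98) + (-3) = 1271; answer 1271

1271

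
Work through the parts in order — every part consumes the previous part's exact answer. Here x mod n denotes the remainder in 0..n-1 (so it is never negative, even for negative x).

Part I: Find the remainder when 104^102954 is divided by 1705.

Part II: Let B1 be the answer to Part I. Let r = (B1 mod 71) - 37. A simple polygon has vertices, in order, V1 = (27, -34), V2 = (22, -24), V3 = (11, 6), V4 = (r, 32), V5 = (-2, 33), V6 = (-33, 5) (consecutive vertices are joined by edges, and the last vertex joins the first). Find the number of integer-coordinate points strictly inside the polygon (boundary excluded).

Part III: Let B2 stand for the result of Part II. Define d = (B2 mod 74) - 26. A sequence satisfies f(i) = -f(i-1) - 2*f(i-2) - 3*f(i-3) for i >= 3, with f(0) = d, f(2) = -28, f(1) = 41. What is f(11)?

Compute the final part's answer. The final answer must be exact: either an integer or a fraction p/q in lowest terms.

-2196

Part I: squarings mod 1705: 104^1=104, 104^2=586, 104^4=691, 104^8=81, 104^16=1446, 104^32=586, 104^64=691, 104^128=81, 104^256=1446, 104^512=586, 104^1024=691, 104^2048=81, 104^4096=1446, 104^8192=586, 104^16384=691, 104^32768=81, 104^65536=1446; 104^102954 = 104^2 * 104^8 * 104^32 * 104^512 * 104^4096 * 104^32768 * 104^65536 = 1186 (mod 1705); answer 1186
Part II: B1 = 1186; r = 13; cross terms: (27*-24 - 22*-34)=100, (22*6 - 11*-24)=396, (11*32 - 13*6)=274, (13*33 - -2*32)=493, (-2*5 - -33*33)=1079, (-33*-34 - 27*5)=987; twice the area = |3329| = 3329; area = 3329/2; boundary points = 5 + 1 + 2 + 1 + 1 + 3 = 13; strictly interior points = area - boundary/2 + 1 = 1659; answer 1659
Part III: B2 = 1659; d = 5; f(3) = -1*(-28) - 2*(41) - 3*(5) = -69; iterating: f(3)=-69, f(4)=2, f(5)=220, f(6)=-17, f(7)=-429, f(8)=-197, f(9)=1106, f(10)=575, f(11)=-2196; answer -2196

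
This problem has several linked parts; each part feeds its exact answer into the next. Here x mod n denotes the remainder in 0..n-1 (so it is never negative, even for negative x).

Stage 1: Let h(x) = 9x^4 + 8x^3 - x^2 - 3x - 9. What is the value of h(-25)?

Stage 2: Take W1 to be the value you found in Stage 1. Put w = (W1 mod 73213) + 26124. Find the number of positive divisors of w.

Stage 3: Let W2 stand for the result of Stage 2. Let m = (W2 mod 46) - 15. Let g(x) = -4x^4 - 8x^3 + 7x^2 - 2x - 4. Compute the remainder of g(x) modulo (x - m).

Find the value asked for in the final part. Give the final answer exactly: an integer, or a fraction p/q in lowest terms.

-11

Stage 1: 9*(-25)^4 + 8*(-25)^3 - 1*(-25)^2 - 3*(-25)^1 - 9 = (3515625) + (-125000) + (-625) + (75) + (-9) = 3390066; answer 3390066
Stage 2: W1 = 3390066; w = 48392; 48392 = 2^3 * 23 * 263; number of divisors = (3+1) * (1+1) * (1+1) = 16; answer 16
Stage 3: W2 = 16; m = 1; remainder = value at the root: -4*(1)^4 - 8*(1)^3 + 7*(1)^2 - 2*(1)^1 - 4 = (-4) + (-8) + (7) + (-2) + (-4) = -11; answer -11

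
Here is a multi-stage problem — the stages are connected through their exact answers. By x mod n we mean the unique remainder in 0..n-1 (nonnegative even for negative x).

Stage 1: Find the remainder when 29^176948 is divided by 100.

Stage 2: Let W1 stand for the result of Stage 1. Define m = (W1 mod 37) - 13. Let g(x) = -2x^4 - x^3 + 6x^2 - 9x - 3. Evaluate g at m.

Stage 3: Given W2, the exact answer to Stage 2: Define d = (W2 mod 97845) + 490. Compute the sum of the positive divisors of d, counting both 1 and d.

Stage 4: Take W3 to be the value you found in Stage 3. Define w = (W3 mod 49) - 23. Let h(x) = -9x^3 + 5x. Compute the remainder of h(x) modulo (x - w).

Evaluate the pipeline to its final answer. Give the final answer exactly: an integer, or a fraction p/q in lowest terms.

-83244

Stage 1: squarings mod 100: 29^1=29, 29^2=41, 29^4=81, 29^8=61, 29^16=21, 29^32=41, 29^64=81, 29^128=61, 29^256=21, 29^512=41, 29^1024=81, 29^2048=61, 29^4096=21, 29^8192=41, 29^16384=81, 29^32768=61, 29^65536=21, 29^131072=41; 29^176948 = 29^4 * 29^16 * 29^32 * 29^256 * 29^512 * 29^4096 * 29^8192 * 29^32768 * 29^131072 = 61 (mod 100); answer 61
Stage 2: W1 = 61; m = 11; -2*(11)^4 - 1*(11)^3 + 6*(11)^2 - 9*(11)^1 - 3 = (-29282) + (-1331) + (726) + (-99) + (-3) = -29989; answer -29989
Stage 3: W2 = -29989; d = 68346; 68346 = 2 * 3^2 * 3797; sigma = (1 + 2) * (1 + 3 + 9) * (1 + 3797) = 3 * 13 * 3798 = 148122; answer 148122
Stage 4: W3 = 148122; w = 21; remainder = value at the root: -9*(21)^3 + 5*(21)^1 = (-83349) + (105) = -83244; answer -83244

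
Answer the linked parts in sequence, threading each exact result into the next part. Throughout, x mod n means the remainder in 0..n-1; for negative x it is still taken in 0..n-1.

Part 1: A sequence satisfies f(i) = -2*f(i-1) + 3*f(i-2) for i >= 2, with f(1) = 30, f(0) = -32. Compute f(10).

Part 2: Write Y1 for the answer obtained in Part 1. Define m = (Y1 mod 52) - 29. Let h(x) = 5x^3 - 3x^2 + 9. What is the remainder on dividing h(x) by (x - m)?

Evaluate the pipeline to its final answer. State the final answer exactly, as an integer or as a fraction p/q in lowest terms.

Part 1: f(2) = -2*(30) + 3*(-32) = -156; iterating: f(2)=-156, f(3)=402, f(4)=-1272, f(5)=3750, f(6)=-11316, f(7)=33882, f(8)=-101712, f(9)=305070, f(10)=-915276; answer -915276
Part 2: Y1 = -915276; m = -1; remainder = value at the root: 5*(-1)^3 - 3*(-1)^2 + 9 = (-5) + (-3) + (9) = 1; answer 1

1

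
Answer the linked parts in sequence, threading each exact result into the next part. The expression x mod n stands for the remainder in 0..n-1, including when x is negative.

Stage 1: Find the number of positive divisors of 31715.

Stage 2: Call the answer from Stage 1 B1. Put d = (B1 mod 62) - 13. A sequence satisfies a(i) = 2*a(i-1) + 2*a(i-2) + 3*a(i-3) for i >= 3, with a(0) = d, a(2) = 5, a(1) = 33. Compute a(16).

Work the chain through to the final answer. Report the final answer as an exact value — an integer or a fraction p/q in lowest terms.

96027327

Stage 1: 31715 = 5 * 6343; number of divisors = (1+1) * (1+1) = 4; answer 4
Stage 2: B1 = 4; d = -9; a(3) = 2*(5) + 2*(33) + 3*(-9) = 49; iterating: a(3)=49, a(4)=207, a(5)=527, a(6)=1615, a(7)=4905, a(8)=14621, a(9)=43897, a(10)=131751, a(11)=395159, a(12)=1185511, a(13)=3556593, a(14)=10669685, a(15)=32009089, a(16)=96027327; answer 96027327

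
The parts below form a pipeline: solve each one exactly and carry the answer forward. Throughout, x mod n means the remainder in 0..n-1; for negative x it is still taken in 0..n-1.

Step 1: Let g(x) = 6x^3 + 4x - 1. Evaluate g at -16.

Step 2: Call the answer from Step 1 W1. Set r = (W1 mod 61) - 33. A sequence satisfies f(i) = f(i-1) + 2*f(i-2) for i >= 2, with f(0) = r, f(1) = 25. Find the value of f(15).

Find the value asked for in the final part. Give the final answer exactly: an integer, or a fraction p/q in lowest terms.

-54585

Step 1: 6*(-16)^3 + 4*(-16)^1 - 1 = (-24576) + (-64) + (-1) = -24641; answer -24641
Step 2: W1 = -24641; r = -30; f(2) = 1*(25) + 2*(-30) = -35; iterating: f(2)=-35, f(3)=15, f(4)=-55, f(5)=-25, f(6)=-135, f(7)=-185, f(8)=-455, f(9)=-825, f(10)=-1735, f(11)=-3385, f(12)=-6855, f(13)=-13625, f(14)=-27335, f(15)=-54585; answer -54585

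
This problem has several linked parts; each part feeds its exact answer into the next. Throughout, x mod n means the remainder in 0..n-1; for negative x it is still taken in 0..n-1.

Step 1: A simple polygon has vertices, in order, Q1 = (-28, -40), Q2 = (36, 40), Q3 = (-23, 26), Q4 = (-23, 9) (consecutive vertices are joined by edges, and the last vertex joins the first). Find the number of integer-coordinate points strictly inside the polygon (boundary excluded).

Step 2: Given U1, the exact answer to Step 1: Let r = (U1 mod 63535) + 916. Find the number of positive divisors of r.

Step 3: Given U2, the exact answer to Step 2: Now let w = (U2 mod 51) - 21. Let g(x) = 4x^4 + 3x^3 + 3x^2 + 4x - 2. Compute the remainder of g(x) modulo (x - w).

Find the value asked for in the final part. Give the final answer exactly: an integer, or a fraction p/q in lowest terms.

Step 1: cross terms: (-28*40 - 36*-40)=320, (36*26 - -23*40)=1856, (-23*9 - -23*26)=391, (-23*-40 - -28*9)=1172; twice the area = |3739| = 3739; area = 3739/2; boundary points = 16 + 1 + 17 + 1 = 35; strictly interior points = area - boundary/2 + 1 = 1853; answer 1853
Step 2: U1 = 1853; r = 2769; 2769 = 3 * 13 * 71; number of divisors = (1+1) * (1+1) * (1+1) = 8; answer 8
Step 3: U2 = 8; w = -13; remainder = value at the root: 4*(-13)^4 + 3*(-13)^3 + 3*(-13)^2 + 4*(-13)^1 - 2 = (114244) + (-6591) + (507) + (-52) + (-2) = 108106; answer 108106

108106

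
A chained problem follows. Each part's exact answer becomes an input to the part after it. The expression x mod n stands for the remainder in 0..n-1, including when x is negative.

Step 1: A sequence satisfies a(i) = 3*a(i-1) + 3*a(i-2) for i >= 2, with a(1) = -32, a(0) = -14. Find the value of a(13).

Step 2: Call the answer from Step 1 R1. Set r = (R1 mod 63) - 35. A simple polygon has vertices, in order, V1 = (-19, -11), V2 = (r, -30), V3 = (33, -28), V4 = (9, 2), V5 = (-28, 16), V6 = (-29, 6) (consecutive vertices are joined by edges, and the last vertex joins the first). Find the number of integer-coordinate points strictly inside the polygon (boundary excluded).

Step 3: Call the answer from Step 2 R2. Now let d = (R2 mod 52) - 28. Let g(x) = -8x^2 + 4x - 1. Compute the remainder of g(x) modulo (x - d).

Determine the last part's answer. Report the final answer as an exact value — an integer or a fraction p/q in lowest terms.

-365

Step 1: a(2) = 3*(-32) + 3*(-14) = -138; iterating: a(2)=-138, a(3)=-510, a(4)=-1944, a(5)=-7362, a(6)=-27918, a(7)=-105840, a(8)=-401274, a(9)=-1521342, a(10)=-5767848, a(11)=-21867570, a(12)=-82906254, a(13)=-314321472; answer -314321472
Step 2: R1 = -314321472; r = -17; cross terms: (-19*-30 - -17*-11)=383, (-17*-28 - 33*-30)=1466, (33*2 - 9*-28)=318, (9*16 - -28*2)=200, (-28*6 - -29*16)=296, (-29*-11 - -19*6)=433; twice the area = |3096| = 3096; area = 1548; boundary points = 1 + 2 + 6 + 1 + 1 + 1 = 12; strictly interior points = area - boundary/2 + 1 = 1543; answer 1543
Step 3: R2 = 1543; d = 7; remainder = value at the root: -8*(7)^2 + 4*(7)^1 - 1 = (-392) + (28) + (-1) = -365; answer -365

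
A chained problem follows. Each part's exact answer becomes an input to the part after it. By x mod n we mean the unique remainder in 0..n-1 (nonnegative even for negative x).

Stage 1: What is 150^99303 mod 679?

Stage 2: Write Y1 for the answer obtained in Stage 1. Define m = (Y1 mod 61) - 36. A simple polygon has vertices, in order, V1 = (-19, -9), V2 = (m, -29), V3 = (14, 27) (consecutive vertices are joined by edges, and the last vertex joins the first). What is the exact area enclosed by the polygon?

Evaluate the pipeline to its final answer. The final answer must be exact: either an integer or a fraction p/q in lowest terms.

Stage 1: squarings mod 679: 150^1=150, 150^2=93, 150^4=501, 150^8=450, 150^16=158, 150^32=520, 150^64=158, 150^128=520, 150^256=158, 150^512=520, 150^1024=158, 150^2048=520, 150^4096=158, 150^8192=520, 150^16384=158, 150^32768=520, 150^65536=158; 150^99303 = 150^1 * 150^2 * 150^4 * 150^32 * 150^64 * 150^128 * 150^256 * 150^512 * 150^32768 * 150^65536 = 202 (mod 679); answer 202
Stage 2: Y1 = 202; m = -17; cross terms: (-19*-29 - -17*-9)=398, (-17*27 - 14*-29)=-53, (14*-9 - -19*27)=387; twice the area = |732| = 732; area = 366; answer 366

366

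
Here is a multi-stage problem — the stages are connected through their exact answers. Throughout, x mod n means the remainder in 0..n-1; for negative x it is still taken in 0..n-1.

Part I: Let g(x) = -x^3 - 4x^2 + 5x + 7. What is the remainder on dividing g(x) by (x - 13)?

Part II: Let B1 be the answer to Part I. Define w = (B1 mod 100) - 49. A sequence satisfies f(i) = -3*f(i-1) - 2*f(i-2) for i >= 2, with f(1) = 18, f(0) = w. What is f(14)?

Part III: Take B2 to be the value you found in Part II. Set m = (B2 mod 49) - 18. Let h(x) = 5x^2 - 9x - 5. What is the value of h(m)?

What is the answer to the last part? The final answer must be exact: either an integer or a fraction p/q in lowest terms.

13

Part I: remainder = value at the root: -1*(13)^3 - 4*(13)^2 + 5*(13)^1 + 7 = (-2197) + (-676) + (65) + (7) = -2801; answer -2801
Part II: B1 = -2801; w = 50; f(2) = -3*(18) - 2*(50) = -154; iterating: f(2)=-154, f(3)=426, f(4)=-970, f(5)=2058, f(6)=-4234, f(7)=8586, f(8)=-17290, f(9)=34698, f(10)=-69514, f(11)=139146, f(12)=-278410, f(13)=556938, f(14)=-1113994; answer -1113994
Part III: B2 = -1113994; m = 3; 5*(3)^2 - 9*(3)^1 - 5 = (45) + (-27) + (-5) = 13; answer 13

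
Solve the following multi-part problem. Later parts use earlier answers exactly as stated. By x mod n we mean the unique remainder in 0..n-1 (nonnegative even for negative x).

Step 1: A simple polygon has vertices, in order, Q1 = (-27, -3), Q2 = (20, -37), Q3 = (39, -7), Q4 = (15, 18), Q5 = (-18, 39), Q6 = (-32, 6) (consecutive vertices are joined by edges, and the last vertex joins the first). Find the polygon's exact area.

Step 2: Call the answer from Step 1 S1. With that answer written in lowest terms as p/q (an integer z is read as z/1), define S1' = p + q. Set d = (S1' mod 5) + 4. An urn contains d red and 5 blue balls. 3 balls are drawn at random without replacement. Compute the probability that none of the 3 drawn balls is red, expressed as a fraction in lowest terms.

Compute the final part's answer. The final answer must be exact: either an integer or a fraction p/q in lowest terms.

Step 1: cross terms: (-27*-37 - 20*-3)=1059, (20*-7 - 39*-37)=1303, (39*18 - 15*-7)=807, (15*39 - -18*18)=909, (-18*6 - -32*39)=1140, (-32*-3 - -27*6)=258; twice the area = |5476| = 5476; area = 2738; answer 2738
Step 2: S1 = 2738; threaded value p + q = 2739; d = 8; total draws C(13,3) = 286; favorable C(5,3) = 10; P = 5/143; answer 5/143

5/143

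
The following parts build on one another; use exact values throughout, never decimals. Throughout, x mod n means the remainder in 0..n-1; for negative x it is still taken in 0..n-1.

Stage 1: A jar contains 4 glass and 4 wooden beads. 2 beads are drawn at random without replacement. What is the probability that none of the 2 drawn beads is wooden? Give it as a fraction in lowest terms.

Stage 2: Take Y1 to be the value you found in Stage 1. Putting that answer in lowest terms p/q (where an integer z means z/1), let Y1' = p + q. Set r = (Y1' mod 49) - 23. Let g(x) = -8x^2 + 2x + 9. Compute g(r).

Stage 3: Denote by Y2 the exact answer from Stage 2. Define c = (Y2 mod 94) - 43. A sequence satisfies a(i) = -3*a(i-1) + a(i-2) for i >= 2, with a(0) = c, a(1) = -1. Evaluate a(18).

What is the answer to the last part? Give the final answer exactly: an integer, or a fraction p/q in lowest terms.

8319502698

Stage 1: total draws C(8,2) = 28; favorable C(4,2) = 6; P = 3/14; answer 3/14
Stage 2: Y1 = 3/14; threaded value p + q = 17; r = -6; -8*(-6)^2 + 2*(-6)^1 + 9 = (-288) + (-12) + (9) = -291; answer -291
Stage 3: Y2 = -291; c = 42; a(2) = -3*(-1) + 1*(42) = 45; iterating: a(2)=45, a(3)=-136, a(4)=453, a(5)=-1495, a(6)=4938, a(7)=-16309, a(8)=53865, a(9)=-177904, a(10)=587577, a(11)=-1940635, a(12)=6409482, a(13)=-21169081, a(14)=69916725, a(15)=-230919256, a(16)=762674493, a(17)=-2518942735, a(18)=8319502698; answer 8319502698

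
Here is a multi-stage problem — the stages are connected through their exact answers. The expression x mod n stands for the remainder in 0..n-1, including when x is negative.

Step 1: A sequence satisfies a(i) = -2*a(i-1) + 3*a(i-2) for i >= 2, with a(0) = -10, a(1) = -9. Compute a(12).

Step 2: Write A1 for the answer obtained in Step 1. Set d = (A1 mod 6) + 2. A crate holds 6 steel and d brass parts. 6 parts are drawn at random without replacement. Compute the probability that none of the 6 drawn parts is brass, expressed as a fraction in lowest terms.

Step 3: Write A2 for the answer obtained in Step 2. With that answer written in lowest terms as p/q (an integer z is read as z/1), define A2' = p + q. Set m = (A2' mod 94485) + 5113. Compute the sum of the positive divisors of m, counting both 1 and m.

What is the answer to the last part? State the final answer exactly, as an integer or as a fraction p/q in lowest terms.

Step 1: a(2) = -2*(-9) + 3*(-10) = -12; iterating: a(2)=-12, a(3)=-3, a(4)=-30, a(5)=51, a(6)=-192, a(7)=537, a(8)=-1650, a(9)=4911, a(10)=-14772, a(11)=44277, a(12)=-132870; answer -132870
Step 2: A1 = -132870; d = 2; total draws C(8,6) = 28; favorable C(6,6) = 1; P = 1/28; answer 1/28
Step 3: A2 = 1/28; threaded value p + q = 29; m = 5142; 5142 = 2 * 3 * 857; sigma = (1 + 2) * (1 + 3) * (1 + 857) = 3 * 4 * 858 = 10296; answer 10296

10296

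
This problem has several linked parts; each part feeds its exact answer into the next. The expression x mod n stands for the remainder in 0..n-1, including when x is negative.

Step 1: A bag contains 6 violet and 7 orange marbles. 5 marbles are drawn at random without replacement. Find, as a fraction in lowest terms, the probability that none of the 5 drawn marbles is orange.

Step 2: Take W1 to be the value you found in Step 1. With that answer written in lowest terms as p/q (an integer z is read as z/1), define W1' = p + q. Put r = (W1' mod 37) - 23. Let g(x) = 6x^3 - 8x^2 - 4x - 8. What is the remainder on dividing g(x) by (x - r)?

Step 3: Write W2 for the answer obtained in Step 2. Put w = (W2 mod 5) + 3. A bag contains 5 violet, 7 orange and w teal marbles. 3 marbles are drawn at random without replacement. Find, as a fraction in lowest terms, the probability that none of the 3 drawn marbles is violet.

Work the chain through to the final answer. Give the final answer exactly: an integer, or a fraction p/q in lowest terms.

Step 1: total draws C(13,5) = 1287; favorable C(6,5) = 6; P = 2/429; answer 2/429
Step 2: W1 = 2/429; threaded value p + q = 431; r = 1; remainder = value at the root: 6*(1)^3 - 8*(1)^2 - 4*(1)^1 - 8 = (6) + (-8) + (-4) + (-8) = -14; answer -14
Step 3: W2 = -14; w = 4; total draws C(16,3) = 560; favorable C(11,3) = 165; P = 33/112; answer 33/112

33/112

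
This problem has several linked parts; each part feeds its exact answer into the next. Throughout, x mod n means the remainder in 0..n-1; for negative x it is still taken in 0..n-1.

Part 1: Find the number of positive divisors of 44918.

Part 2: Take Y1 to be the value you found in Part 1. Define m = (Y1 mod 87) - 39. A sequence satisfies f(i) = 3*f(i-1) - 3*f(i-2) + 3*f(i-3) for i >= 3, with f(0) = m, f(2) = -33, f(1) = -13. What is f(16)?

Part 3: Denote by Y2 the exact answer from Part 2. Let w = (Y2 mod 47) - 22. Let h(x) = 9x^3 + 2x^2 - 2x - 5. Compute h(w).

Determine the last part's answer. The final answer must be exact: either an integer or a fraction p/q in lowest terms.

Part 1: 44918 = 2 * 37 * 607; number of divisors = (1+1) * (1+1) * (1+1) = 8; answer 8
Part 2: Y1 = 8; m = -31; f(3) = 3*(-33) - 3*(-13) + 3*(-31) = -153; iterating: f(3)=-153, f(4)=-399, f(5)=-837, f(6)=-1773, f(7)=-4005, f(8)=-9207, f(9)=-20925, f(10)=-47169, f(11)=-106353, f(12)=-240327, f(13)=-543429, f(14)=-1228365, f(15)=-2775789, f(16)=-6272559; answer -6272559
Part 3: Y2 = -6272559; w = -8; 9*(-8)^3 + 2*(-8)^2 - 2*(-8)^1 - 5 = (-4608) + (128) + (16) + (-5) = -4469; answer -4469

-4469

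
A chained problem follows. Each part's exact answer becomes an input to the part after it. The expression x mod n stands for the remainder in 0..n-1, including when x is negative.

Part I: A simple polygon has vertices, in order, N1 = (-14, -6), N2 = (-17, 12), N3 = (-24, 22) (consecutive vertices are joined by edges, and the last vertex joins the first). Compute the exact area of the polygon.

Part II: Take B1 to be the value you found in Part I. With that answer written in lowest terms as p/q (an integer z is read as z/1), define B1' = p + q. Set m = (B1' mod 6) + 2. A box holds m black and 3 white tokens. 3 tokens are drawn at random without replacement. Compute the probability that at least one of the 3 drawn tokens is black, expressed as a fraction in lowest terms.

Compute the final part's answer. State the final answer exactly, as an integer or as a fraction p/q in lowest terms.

19/20

Part I: cross terms: (-14*12 - -17*-6)=-270, (-17*22 - -24*12)=-86, (-24*-6 - -14*22)=452; twice the area = |96| = 96; area = 48; answer 48
Part II: B1 = 48; threaded value p + q = 49; m = 3; total draws C(6,3) = 20; complement C(3,3) = 1; favorable 20 - 1 = 19; P = 19/20; answer 19/20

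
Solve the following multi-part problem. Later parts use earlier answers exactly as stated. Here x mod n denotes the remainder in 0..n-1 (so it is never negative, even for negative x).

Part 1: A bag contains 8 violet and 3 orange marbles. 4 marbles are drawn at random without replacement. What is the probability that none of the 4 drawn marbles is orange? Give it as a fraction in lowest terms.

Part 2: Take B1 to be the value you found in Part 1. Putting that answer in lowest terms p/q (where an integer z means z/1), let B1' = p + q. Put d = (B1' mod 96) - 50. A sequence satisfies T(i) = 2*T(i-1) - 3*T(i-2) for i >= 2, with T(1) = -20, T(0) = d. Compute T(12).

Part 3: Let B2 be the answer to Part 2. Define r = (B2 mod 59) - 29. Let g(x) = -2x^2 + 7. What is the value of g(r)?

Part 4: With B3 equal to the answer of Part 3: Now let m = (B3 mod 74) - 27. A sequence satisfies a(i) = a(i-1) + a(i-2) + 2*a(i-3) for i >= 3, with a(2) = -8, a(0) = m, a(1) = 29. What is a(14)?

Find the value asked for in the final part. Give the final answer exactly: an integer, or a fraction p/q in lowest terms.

35092

Part 1: total draws C(11,4) = 330; favorable C(8,4) = 70; P = 7/33; answer 7/33
Part 2: B1 = 7/33; threaded value p + q = 40; d = -10; T(2) = 2*(-20) - 3*(-10) = -10; iterating: T(2)=-10, T(3)=40, T(4)=110, T(5)=100, T(6)=-130, T(7)=-560, T(8)=-730, T(9)=220, T(10)=2630, T(11)=4600, T(12)=1310; answer 1310
Part 3: B2 = 1310; r = -17; -2*(-17)^2 + 7 = (-578) + (7) = -571; answer -571
Part 4: B3 = -571; m = -6; a(3) = 1*(-8) + 1*(29) + 2*(-6) = 9; iterating: a(3)=9, a(4)=59, a(5)=52, a(6)=129, a(7)=299, a(8)=532, a(9)=1089, a(10)=2219, a(11)=4372, a(12)=8769, a(13)=17579, a(14)=35092; answer 35092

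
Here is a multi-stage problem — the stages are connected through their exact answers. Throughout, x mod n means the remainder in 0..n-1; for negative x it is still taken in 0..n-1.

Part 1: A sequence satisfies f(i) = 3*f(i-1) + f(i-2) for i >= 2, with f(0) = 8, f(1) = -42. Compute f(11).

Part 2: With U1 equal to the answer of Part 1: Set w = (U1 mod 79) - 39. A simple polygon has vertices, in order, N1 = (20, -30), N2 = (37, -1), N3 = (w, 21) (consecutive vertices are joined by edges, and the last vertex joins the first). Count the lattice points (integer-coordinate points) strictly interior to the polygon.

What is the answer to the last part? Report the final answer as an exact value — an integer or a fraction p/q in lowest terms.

1084

Part 1: f(2) = 3*(-42) + 1*(8) = -118; iterating: f(2)=-118, f(3)=-396, f(4)=-1306, f(5)=-4314, f(6)=-14248, f(7)=-47058, f(8)=-155422, f(9)=-513324, f(10)=-1695394, f(11)=-5599506; answer -5599506
Part 2: U1 = -5599506; w = -25; cross terms: (20*-1 - 37*-30)=1090, (37*21 - -25*-1)=752, (-25*-30 - 20*21)=330; twice the area = |2172| = 2172; area = 1086; boundary points = 1 + 2 + 3 = 6; strictly interior points = area - boundary/2 + 1 = 1084; answer 1084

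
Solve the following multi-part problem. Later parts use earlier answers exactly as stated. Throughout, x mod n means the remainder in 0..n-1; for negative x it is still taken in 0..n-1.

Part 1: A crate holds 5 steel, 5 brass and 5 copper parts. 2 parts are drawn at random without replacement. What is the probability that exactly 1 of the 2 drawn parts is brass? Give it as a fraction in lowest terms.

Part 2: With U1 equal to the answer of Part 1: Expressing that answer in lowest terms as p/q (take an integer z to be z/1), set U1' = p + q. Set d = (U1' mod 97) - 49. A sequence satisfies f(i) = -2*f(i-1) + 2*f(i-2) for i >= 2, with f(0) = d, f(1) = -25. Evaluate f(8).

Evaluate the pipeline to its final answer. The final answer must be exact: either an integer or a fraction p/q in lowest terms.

10592

Part 1: total draws C(15,2) = 105; favorable C(5,1)*C(10,1) = 50; P = 10/21; answer 10/21
Part 2: U1 = 10/21; threaded value p + q = 31; d = -18; f(2) = -2*(-25) + 2*(-18) = 14; iterating: f(2)=14, f(3)=-78, f(4)=184, f(5)=-524, f(6)=1416, f(7)=-3880, f(8)=10592; answer 10592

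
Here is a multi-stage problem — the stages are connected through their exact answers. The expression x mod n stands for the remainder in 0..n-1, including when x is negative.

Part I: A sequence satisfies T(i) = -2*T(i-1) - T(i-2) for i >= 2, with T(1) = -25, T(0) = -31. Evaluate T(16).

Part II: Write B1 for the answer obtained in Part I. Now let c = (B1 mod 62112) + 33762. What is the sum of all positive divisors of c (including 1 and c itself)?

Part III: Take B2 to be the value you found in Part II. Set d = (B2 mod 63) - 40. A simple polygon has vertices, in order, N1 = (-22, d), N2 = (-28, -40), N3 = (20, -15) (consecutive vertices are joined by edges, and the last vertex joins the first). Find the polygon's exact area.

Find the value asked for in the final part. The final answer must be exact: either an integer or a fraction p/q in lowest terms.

1245

Part I: T(2) = -2*(-25) - 1*(-31) = 81; iterating: T(2)=81, T(3)=-137, T(4)=193, T(5)=-249, T(6)=305, T(7)=-361, T(8)=417, T(9)=-473, T(10)=529, T(11)=-585, T(12)=641, T(13)=-697, T(14)=753, T(15)=-809, T(16)=865; answer 865
Part II: B1 = 865; c = 34627; 34627 = 31 * 1117; sigma = (1 + 31) * (1 + 1117) = 32 * 1118 = 35776; answer 35776
Part III: B2 = 35776; d = 15; cross terms: (-22*-40 - -28*15)=1300, (-28*-15 - 20*-40)=1220, (20*15 - -22*-15)=-30; twice the area = |2490| = 2490; area = 1245; answer 1245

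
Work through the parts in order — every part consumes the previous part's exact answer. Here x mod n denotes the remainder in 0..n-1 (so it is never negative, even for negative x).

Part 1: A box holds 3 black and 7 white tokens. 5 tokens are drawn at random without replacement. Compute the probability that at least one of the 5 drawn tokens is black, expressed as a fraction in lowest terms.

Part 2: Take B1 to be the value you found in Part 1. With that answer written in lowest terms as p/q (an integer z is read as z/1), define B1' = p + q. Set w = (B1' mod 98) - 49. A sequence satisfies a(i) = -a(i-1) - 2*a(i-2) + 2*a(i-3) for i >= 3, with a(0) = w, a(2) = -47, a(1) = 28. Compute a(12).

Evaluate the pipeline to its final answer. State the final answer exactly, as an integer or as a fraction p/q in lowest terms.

-13433

Part 1: total draws C(10,5) = 252; complement C(7,5) = 21; favorable 252 - 21 = 231; P = 11/12; answer 11/12
Part 2: B1 = 11/12; threaded value p + q = 23; w = -26; a(3) = -1*(-47) - 2*(28) + 2*(-26) = -61; iterating: a(3)=-61, a(4)=211, a(5)=-183, a(6)=-361, a(7)=1149, a(8)=-793, a(9)=-2227, a(10)=6111, a(11)=-3243, a(12)=-13433; answer -13433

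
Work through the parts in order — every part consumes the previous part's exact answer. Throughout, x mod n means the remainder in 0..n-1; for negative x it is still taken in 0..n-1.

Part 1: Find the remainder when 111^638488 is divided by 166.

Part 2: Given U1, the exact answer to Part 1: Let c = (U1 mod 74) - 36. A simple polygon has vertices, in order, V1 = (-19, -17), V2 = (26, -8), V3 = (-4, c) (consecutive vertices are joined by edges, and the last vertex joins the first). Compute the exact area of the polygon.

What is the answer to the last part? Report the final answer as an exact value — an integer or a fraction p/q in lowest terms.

Part 1: squarings mod 166: 111^1=111, 111^2=37, 111^4=41, 111^8=21, 111^16=109, 111^32=95, 111^64=61, 111^128=69, 111^256=113, 111^512=153, 111^1024=3, 111^2048=9, 111^4096=81, 111^8192=87, 111^16384=99, 111^32768=7, 111^65536=49, 111^131072=77, 111^262144=119, 111^524288=51; 111^638488 = 111^8 * 111^16 * 111^512 * 111^1024 * 111^2048 * 111^4096 * 111^8192 * 111^32768 * 111^65536 * 111^524288 = 77 (mod 166); answer 77
Part 2: U1 = 77; c = -33; cross terms: (-19*-8 - 26*-17)=594, (26*-33 - -4*-8)=-890, (-4*-17 - -19*-33)=-559; twice the area = |-855| = 855; area = 855/2; answer 855/2

855/2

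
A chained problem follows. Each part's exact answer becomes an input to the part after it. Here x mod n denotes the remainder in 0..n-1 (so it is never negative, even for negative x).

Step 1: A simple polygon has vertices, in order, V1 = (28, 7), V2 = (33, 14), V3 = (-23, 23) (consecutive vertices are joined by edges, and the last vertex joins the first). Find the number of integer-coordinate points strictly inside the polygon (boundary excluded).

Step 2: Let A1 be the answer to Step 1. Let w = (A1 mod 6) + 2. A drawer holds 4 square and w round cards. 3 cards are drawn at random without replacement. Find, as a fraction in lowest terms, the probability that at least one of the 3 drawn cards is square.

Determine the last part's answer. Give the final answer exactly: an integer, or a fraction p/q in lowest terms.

13/14

Step 1: cross terms: (28*14 - 33*7)=161, (33*23 - -23*14)=1081, (-23*7 - 28*23)=-805; twice the area = |437| = 437; area = 437/2; boundary points = 1 + 1 + 1 = 3; strictly interior points = area - boundary/2 + 1 = 218; answer 218
Step 2: A1 = 218; w = 4; total draws C(8,3) = 56; complement C(4,3) = 4; favorable 56 - 4 = 52; P = 13/14; answer 13/14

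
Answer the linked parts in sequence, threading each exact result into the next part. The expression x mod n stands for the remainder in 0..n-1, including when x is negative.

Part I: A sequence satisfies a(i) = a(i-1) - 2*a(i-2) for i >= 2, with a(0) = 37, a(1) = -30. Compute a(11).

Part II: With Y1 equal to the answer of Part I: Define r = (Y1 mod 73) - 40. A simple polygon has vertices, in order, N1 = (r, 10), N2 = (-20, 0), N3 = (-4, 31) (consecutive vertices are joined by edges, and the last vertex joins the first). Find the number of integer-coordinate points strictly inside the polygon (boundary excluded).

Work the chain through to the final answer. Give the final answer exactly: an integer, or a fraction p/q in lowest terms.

Part I: a(2) = 1*(-30) - 2*(37) = -104; iterating: a(2)=-104, a(3)=-44, a(4)=164, a(5)=252, a(6)=-76, a(7)=-580, a(8)=-428, a(9)=732, a(10)=1588, a(11)=124; answer 124
Part II: Y1 = 124; r = 11; cross terms: (11*0 - -20*10)=200, (-20*31 - -4*0)=-620, (-4*10 - 11*31)=-381; twice the area = |-801| = 801; area = 801/2; boundary points = 1 + 1 + 3 = 5; strictly interior points = area - boundary/2 + 1 = 399; answer 399

399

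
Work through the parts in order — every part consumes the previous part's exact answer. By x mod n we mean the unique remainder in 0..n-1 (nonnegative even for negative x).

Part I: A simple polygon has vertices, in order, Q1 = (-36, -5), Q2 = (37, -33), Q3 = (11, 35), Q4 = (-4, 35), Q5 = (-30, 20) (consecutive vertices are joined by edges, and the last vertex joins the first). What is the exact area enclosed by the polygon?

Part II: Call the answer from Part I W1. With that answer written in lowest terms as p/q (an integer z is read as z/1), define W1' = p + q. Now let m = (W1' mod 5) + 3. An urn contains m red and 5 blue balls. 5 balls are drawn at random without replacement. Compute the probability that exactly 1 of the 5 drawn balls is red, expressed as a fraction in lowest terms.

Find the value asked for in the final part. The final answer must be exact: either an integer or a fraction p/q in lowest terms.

35/792

Part I: cross terms: (-36*-33 - 37*-5)=1373, (37*35 - 11*-33)=1658, (11*35 - -4*35)=525, (-4*20 - -30*35)=970, (-30*-5 - -36*20)=870; twice the area = |5396| = 5396; area = 2698; answer 2698
Part II: W1 = 2698; threaded value p + q = 2699; m = 7; total draws C(12,5) = 792; favorable C(7,1)*C(5,4) = 35; P = 35/792; answer 35/792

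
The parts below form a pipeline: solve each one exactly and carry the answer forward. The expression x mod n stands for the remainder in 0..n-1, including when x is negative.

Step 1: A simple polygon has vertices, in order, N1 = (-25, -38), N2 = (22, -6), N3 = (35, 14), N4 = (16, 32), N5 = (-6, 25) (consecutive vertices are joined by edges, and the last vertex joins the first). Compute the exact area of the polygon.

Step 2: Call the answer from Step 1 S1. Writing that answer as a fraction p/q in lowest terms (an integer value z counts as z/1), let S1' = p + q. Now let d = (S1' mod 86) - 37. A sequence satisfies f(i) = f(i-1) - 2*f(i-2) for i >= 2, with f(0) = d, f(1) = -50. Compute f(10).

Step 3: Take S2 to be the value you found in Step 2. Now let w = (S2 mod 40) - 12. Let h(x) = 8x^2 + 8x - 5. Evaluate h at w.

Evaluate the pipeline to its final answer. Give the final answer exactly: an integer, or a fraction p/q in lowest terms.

Step 1: cross terms: (-25*-6 - 22*-38)=986, (22*14 - 35*-6)=518, (35*32 - 16*14)=896, (16*25 - -6*32)=592, (-6*-38 - -25*25)=853; twice the area = |3845| = 3845; area = 3845/2; answer 3845/2
Step 2: S1 = 3845/2; threaded value p + q = 3847; d = 26; f(2) = 1*(-50) - 2*(26) = -102; iterating: f(2)=-102, f(3)=-2, f(4)=202, f(5)=206, f(6)=-198, f(7)=-610, f(8)=-214, f(9)=1006, f(10)=1434; answer 1434
Step 3: S2 = 1434; w = 22; 8*(22)^2 + 8*(22)^1 - 5 = (3872) + (176) + (-5) = 4043; answer 4043

4043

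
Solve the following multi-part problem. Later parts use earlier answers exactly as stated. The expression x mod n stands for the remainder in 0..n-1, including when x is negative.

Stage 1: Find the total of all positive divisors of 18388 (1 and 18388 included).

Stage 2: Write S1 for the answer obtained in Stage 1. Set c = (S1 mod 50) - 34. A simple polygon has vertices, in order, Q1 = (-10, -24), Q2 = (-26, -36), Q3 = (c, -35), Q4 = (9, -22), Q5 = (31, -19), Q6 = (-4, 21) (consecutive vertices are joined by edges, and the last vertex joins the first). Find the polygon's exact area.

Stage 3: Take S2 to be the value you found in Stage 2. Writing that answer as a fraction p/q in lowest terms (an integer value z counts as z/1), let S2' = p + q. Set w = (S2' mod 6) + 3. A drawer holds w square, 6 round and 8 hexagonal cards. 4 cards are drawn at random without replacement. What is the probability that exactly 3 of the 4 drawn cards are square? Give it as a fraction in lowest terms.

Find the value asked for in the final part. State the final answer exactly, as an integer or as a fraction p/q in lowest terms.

Stage 1: 18388 = 2^2 * 4597; sigma = (1 + 2 + 4) * (1 + 4597) = 7 * 4598 = 32186; answer 32186
Stage 2: S1 = 32186; c = 2; cross terms: (-10*-36 - -26*-24)=-264, (-26*-35 - 2*-36)=982, (2*-22 - 9*-35)=271, (9*-19 - 31*-22)=511, (31*21 - -4*-19)=575, (-4*-24 - -10*21)=306; twice the area = |2381| = 2381; area = 2381/2; answer 2381/2
Stage 3: S2 = 2381/2; threaded value p + q = 2383; w = 4; total draws C(18,4) = 3060; favorable C(4,3)*C(14,1) = 56; P = 14/765; answer 14/765

14/765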